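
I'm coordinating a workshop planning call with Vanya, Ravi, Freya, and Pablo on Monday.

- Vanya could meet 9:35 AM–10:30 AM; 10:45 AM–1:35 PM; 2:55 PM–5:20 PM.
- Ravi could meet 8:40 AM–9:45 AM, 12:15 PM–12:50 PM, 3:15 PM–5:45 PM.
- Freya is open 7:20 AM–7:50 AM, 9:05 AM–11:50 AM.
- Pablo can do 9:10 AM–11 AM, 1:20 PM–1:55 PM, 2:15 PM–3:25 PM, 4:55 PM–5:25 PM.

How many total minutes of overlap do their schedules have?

Vanya ∩ Ravi: 09:35-09:45, 12:15-12:50, 15:15-17:20.
Vanya ∩ Ravi ∩ Freya: 09:35-09:45.
Vanya ∩ Ravi ∩ Freya ∩ Pablo: 09:35-09:45.
That's a single block of 10 minutes.

10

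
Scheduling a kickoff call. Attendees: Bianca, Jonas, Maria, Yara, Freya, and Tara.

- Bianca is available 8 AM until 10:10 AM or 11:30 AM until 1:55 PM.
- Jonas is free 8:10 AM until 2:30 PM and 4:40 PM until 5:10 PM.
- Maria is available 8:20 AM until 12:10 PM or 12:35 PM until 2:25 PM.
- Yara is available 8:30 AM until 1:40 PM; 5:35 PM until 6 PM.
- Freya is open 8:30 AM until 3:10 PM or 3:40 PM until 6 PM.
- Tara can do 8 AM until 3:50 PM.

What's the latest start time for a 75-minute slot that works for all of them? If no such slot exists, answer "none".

Bianca ∩ Jonas: 08:10-10:10, 11:30-13:55.
Bianca ∩ Jonas ∩ Maria: 08:20-10:10, 11:30-12:10, 12:35-13:55.
Bianca ∩ Jonas ∩ Maria ∩ Yara: 08:30-10:10, 11:30-12:10, 12:35-13:40.
Bianca ∩ Jonas ∩ Maria ∩ Yara ∩ Freya: 08:30-10:10, 11:30-12:10, 12:35-13:40.
Bianca ∩ Jonas ∩ Maria ∩ Yara ∩ Freya ∩ Tara: 08:30-10:10, 11:30-12:10, 12:35-13:40.
The last common window of at least 75 minutes is 08:30-10:10; a 75-minute meeting can start as late as 08:55 and still end by 10:10.

08:55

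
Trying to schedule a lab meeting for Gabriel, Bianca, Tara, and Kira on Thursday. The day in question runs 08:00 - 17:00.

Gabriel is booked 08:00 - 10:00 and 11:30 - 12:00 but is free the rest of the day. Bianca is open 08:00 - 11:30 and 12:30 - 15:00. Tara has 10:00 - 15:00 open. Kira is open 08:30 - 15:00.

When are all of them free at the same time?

Gabriel free: 10:00-11:30, 12:00-17:00 (invert busy blocks within the working day).
Bianca free: 08:00-11:30, 12:30-15:00.
Tara free: 10:00-15:00.
Kira free: 08:30-15:00.
Gabriel ∩ Bianca: 10:00-11:30, 12:30-15:00.
Gabriel ∩ Bianca ∩ Tara: 10:00-11:30, 12:30-15:00.
Gabriel ∩ Bianca ∩ Tara ∩ Kira: 10:00-11:30, 12:30-15:00.

10:00-11:30, 12:30-15:00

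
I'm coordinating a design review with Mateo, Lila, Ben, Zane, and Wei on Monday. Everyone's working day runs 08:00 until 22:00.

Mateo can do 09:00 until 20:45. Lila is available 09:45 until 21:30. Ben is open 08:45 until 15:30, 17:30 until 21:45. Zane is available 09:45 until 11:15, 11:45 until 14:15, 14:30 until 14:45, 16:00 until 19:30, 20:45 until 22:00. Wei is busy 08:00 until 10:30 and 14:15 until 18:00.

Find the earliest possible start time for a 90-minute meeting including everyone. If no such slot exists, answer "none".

Mateo free: 09:00-20:45.
Lila free: 09:45-21:30.
Ben free: 08:45-15:30, 17:30-21:45.
Zane free: 09:45-11:15, 11:45-14:15, 14:30-14:45, 16:00-19:30, 20:45-22:00.
Wei free: 10:30-14:15, 18:00-22:00 (invert busy blocks within the working day).
Mateo ∩ Lila: 09:45-20:45.
Mateo ∩ Lila ∩ Ben: 09:45-15:30, 17:30-20:45.
Mateo ∩ Lila ∩ Ben ∩ Zane: 09:45-11:15, 11:45-14:15, 14:30-14:45, 17:30-19:30.
Mateo ∩ Lila ∩ Ben ∩ Zane ∩ Wei: 10:30-11:15, 11:45-14:15, 18:00-19:30.
The first common window of at least 90 minutes is 11:45-14:15, so the earliest start is 11:45.

11:45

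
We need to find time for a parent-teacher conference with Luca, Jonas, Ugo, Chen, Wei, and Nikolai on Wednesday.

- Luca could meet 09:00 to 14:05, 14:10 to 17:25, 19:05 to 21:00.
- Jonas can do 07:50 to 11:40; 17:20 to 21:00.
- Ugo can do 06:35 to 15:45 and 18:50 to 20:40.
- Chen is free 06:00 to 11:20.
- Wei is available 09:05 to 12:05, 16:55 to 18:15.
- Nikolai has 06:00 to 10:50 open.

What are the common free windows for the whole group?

Luca ∩ Jonas: 09:00-11:40, 17:20-17:25, 19:05-21:00.
Luca ∩ Jonas ∩ Ugo: 09:00-11:40, 19:05-20:40.
Luca ∩ Jonas ∩ Ugo ∩ Chen: 09:00-11:20.
Luca ∩ Jonas ∩ Ugo ∩ Chen ∩ Wei: 09:05-11:20.
Luca ∩ Jonas ∩ Ugo ∩ Chen ∩ Wei ∩ Nikolai: 09:05-10:50.

09:05-10:50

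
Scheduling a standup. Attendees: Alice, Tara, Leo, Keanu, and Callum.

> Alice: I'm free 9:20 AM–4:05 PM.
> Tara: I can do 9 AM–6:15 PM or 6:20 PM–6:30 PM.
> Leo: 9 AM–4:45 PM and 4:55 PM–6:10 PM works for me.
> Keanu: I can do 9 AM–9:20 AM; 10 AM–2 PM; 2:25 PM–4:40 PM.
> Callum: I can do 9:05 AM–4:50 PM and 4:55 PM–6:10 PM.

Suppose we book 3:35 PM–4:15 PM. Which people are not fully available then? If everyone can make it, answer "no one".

Alice

Alice: not fully free for 15:35-16:15. Tara: free for 15:35-16:15. Leo: free for 15:35-16:15. Keanu: free for 15:35-16:15. Callum: free for 15:35-16:15.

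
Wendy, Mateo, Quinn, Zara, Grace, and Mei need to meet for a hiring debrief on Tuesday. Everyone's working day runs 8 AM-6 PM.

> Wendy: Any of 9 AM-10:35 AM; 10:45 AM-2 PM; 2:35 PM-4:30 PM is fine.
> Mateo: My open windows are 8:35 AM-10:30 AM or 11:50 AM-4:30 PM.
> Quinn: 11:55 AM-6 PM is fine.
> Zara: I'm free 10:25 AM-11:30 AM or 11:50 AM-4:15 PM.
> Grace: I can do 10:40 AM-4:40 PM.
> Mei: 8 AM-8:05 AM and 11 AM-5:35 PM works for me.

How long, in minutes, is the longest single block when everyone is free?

125

Wendy ∩ Mateo: 09:00-10:30, 11:50-14:00, 14:35-16:30.
Wendy ∩ Mateo ∩ Quinn: 11:55-14:00, 14:35-16:30.
Wendy ∩ Mateo ∩ Quinn ∩ Zara: 11:55-14:00, 14:35-16:15.
Wendy ∩ Mateo ∩ Quinn ∩ Zara ∩ Grace: 11:55-14:00, 14:35-16:15.
Wendy ∩ Mateo ∩ Quinn ∩ Zara ∩ Grace ∩ Mei: 11:55-14:00, 14:35-16:15.
The longest is 11:55-14:00 at 125 minutes.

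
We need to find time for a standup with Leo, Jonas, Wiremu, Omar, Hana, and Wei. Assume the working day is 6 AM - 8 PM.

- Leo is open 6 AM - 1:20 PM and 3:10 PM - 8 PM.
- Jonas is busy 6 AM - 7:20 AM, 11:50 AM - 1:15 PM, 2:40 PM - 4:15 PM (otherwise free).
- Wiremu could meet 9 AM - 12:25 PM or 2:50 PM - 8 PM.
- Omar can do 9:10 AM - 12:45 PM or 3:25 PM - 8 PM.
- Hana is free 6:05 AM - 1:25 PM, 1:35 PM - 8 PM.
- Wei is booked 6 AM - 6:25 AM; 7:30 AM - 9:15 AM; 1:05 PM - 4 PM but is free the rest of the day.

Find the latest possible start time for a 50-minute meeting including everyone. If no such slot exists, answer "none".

Leo free: 06:00-13:20, 15:10-20:00.
Jonas free: 07:20-11:50, 13:15-14:40, 16:15-20:00 (invert busy blocks within the working day).
Wiremu free: 09:00-12:25, 14:50-20:00.
Omar free: 09:10-12:45, 15:25-20:00.
Hana free: 06:05-13:25, 13:35-20:00.
Wei free: 06:25-07:30, 09:15-13:05, 16:00-20:00 (invert busy blocks within the working day).
Leo ∩ Jonas: 07:20-11:50, 13:15-13:20, 16:15-20:00.
Leo ∩ Jonas ∩ Wiremu: 09:00-11:50, 16:15-20:00.
Leo ∩ Jonas ∩ Wiremu ∩ Omar: 09:10-11:50, 16:15-20:00.
Leo ∩ Jonas ∩ Wiremu ∩ Omar ∩ Hana: 09:10-11:50, 16:15-20:00.
Leo ∩ Jonas ∩ Wiremu ∩ Omar ∩ Hana ∩ Wei: 09:15-11:50, 16:15-20:00.
So the common availability across everyone is 09:15-11:50, 16:15-20:00.
The last common window of at least 50 minutes is 16:15-20:00; a 50-minute meeting can start as late as 19:10 and still end by 20:00.

19:10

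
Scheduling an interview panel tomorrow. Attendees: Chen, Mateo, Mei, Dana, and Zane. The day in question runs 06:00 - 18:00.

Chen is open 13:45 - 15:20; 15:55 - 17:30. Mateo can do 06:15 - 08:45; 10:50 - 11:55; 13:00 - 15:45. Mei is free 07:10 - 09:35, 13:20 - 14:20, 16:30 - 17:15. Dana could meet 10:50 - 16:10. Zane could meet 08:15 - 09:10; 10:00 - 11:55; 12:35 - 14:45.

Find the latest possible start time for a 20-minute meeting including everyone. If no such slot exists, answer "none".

14:00

Chen ∩ Mateo: 13:45-15:20.
Chen ∩ Mateo ∩ Mei: 13:45-14:20.
Chen ∩ Mateo ∩ Mei ∩ Dana: 13:45-14:20.
Chen ∩ Mateo ∩ Mei ∩ Dana ∩ Zane: 13:45-14:20.
Those are the intersection windows.
The last common window of at least 20 minutes is 13:45-14:20; a 20-minute meeting can start as late as 14:00 and still end by 14:20.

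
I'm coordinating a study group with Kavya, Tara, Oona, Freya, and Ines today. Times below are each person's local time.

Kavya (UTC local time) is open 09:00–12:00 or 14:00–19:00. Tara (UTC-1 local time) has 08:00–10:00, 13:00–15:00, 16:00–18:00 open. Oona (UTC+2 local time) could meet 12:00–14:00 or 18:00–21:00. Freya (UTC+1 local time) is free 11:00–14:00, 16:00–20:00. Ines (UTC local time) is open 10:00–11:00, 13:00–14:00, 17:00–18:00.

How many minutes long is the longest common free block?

60

Kavya in UTC: 09:00-12:00, 14:00-19:00.
Tara in UTC: 09:00-11:00, 14:00-16:00, 17:00-19:00 (add 1h to convert from UTC-1).
Oona in UTC: 10:00-12:00, 16:00-19:00 (subtract 2h to convert from UTC+2).
Freya in UTC: 10:00-13:00, 15:00-19:00 (subtract 1h to convert from UTC+1).
Ines in UTC: 10:00-11:00, 13:00-14:00, 17:00-18:00.
Kavya ∩ Tara: 09:00-11:00, 14:00-16:00, 17:00-19:00.
Kavya ∩ Tara ∩ Oona: 10:00-11:00, 17:00-19:00.
Kavya ∩ Tara ∩ Oona ∩ Freya: 10:00-11:00, 17:00-19:00.
Kavya ∩ Tara ∩ Oona ∩ Freya ∩ Ines: 10:00-11:00, 17:00-18:00.
The longest is 10:00-11:00 at 60 minutes.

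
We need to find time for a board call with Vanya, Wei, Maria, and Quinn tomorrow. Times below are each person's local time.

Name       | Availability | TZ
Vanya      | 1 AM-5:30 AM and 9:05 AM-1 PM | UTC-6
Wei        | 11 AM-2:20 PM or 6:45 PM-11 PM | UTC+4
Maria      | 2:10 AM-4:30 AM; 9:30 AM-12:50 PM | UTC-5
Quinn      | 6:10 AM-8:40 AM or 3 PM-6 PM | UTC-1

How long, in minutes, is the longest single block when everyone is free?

Vanya in UTC: 07:00-11:30, 15:05-19:00 (add 6h to convert from UTC-6).
Wei in UTC: 07:00-10:20, 14:45-19:00 (subtract 4h to convert from UTC+4).
Maria in UTC: 07:10-09:30, 14:30-17:50 (add 5h to convert from UTC-5).
Quinn in UTC: 07:10-09:40, 16:00-19:00 (add 1h to convert from UTC-1).
Vanya ∩ Wei: 07:00-10:20, 15:05-19:00.
Vanya ∩ Wei ∩ Maria: 07:10-09:30, 15:05-17:50.
Vanya ∩ Wei ∩ Maria ∩ Quinn: 07:10-09:30, 16:00-17:50.
The longest is 07:10-09:30 at 140 minutes.

140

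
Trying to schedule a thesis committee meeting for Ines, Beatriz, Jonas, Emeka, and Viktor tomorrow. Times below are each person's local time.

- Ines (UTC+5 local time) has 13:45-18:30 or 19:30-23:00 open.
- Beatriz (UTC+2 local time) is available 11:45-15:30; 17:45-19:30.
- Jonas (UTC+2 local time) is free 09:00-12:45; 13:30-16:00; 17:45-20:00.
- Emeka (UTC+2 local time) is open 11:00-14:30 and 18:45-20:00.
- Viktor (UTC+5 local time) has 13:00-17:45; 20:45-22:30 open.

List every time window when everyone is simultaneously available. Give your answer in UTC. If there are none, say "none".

09:45-10:45, 11:30-12:30, 16:45-17:30

Ines in UTC: 08:45-13:30, 14:30-18:00 (subtract 5h to convert from UTC+5).
Beatriz in UTC: 09:45-13:30, 15:45-17:30 (subtract 2h to convert from UTC+2).
Jonas in UTC: 07:00-10:45, 11:30-14:00, 15:45-18:00 (subtract 2h to convert from UTC+2).
Emeka in UTC: 09:00-12:30, 16:45-18:00 (subtract 2h to convert from UTC+2).
Viktor in UTC: 08:00-12:45, 15:45-17:30 (subtract 5h to convert from UTC+5).
Ines ∩ Beatriz: 09:45-13:30, 15:45-17:30.
Ines ∩ Beatriz ∩ Jonas: 09:45-10:45, 11:30-13:30, 15:45-17:30.
Ines ∩ Beatriz ∩ Jonas ∩ Emeka: 09:45-10:45, 11:30-12:30, 16:45-17:30.
Ines ∩ Beatriz ∩ Jonas ∩ Emeka ∩ Viktor: 09:45-10:45, 11:30-12:30, 16:45-17:30.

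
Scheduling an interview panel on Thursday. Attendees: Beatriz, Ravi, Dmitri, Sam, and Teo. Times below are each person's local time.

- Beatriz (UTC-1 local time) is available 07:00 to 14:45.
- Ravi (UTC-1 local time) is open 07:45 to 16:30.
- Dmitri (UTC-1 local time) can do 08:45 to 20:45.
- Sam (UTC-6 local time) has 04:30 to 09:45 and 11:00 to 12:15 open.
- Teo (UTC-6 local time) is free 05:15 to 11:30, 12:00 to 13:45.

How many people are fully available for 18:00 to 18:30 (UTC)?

2

Beatriz in UTC: 08:00-15:45 (add 1h to convert from UTC-1).
Ravi in UTC: 08:45-17:30 (add 1h to convert from UTC-1).
Dmitri in UTC: 09:45-21:45 (add 1h to convert from UTC-1).
Sam in UTC: 10:30-15:45, 17:00-18:15 (add 6h to convert from UTC-6).
Teo in UTC: 11:15-17:30, 18:00-19:45 (add 6h to convert from UTC-6).
Dmitri and Teo can make the full 18:00-18:30 slot — that's 2.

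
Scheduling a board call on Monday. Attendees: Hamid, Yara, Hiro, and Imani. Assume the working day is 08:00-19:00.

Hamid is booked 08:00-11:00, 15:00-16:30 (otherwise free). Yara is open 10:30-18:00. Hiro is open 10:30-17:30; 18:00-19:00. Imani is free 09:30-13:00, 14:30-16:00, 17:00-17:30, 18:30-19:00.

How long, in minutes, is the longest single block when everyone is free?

Hamid free: 11:00-15:00, 16:30-19:00 (invert busy blocks within the working day).
Yara free: 10:30-18:00.
Hiro free: 10:30-17:30, 18:00-19:00.
Imani free: 09:30-13:00, 14:30-16:00, 17:00-17:30, 18:30-19:00.
Hamid ∩ Yara: 11:00-15:00, 16:30-18:00.
Hamid ∩ Yara ∩ Hiro: 11:00-15:00, 16:30-17:30.
Hamid ∩ Yara ∩ Hiro ∩ Imani: 11:00-13:00, 14:30-15:00, 17:00-17:30.
The longest is 11:00-13:00 at 120 minutes.

120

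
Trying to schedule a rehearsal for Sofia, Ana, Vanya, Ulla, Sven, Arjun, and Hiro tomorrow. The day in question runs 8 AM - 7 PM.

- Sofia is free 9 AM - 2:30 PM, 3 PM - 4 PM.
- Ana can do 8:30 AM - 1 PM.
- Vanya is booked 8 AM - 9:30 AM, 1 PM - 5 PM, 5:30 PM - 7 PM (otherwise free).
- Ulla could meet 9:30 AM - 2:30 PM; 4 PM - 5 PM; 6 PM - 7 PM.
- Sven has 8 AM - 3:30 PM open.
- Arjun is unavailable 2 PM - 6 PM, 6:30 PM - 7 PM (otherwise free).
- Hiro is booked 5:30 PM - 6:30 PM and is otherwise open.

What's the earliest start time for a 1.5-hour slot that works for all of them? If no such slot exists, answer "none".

Sofia free: 09:00-14:30, 15:00-16:00.
Ana free: 08:30-13:00.
Vanya free: 09:30-13:00, 17:00-17:30 (invert busy blocks within the working day).
Ulla free: 09:30-14:30, 16:00-17:00, 18:00-19:00.
Sven free: 08:00-15:30.
Arjun free: 08:00-14:00, 18:00-18:30 (invert busy blocks within the working day).
Hiro free: 08:00-17:30, 18:30-19:00 (invert busy blocks within the working day).
Sofia ∩ Ana: 09:00-13:00.
Sofia ∩ Ana ∩ Vanya: 09:30-13:00.
Sofia ∩ Ana ∩ Vanya ∩ Ulla: 09:30-13:00.
Sofia ∩ Ana ∩ Vanya ∩ Ulla ∩ Sven: 09:30-13:00.
Sofia ∩ Ana ∩ Vanya ∩ Ulla ∩ Sven ∩ Arjun: 09:30-13:00.
Sofia ∩ Ana ∩ Vanya ∩ Ulla ∩ Sven ∩ Arjun ∩ Hiro: 09:30-13:00.
The first common window of at least 90 minutes is 09:30-13:00, so the earliest start is 09:30.

09:30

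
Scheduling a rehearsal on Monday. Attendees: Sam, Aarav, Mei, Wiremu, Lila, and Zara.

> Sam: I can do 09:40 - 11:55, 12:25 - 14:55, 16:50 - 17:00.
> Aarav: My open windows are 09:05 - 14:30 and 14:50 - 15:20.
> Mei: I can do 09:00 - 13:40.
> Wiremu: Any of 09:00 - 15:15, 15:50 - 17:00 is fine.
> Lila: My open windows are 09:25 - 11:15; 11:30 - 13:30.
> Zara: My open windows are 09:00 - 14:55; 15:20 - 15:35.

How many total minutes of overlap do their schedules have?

Sam ∩ Aarav: 09:40-11:55, 12:25-14:30, 14:50-14:55.
Sam ∩ Aarav ∩ Mei: 09:40-11:55, 12:25-13:40.
Sam ∩ Aarav ∩ Mei ∩ Wiremu: 09:40-11:55, 12:25-13:40.
Sam ∩ Aarav ∩ Mei ∩ Wiremu ∩ Lila: 09:40-11:15, 11:30-11:55, 12:25-13:30.
Sam ∩ Aarav ∩ Mei ∩ Wiremu ∩ Lila ∩ Zara: 09:40-11:15, 11:30-11:55, 12:25-13:30.
Those are the intersection windows.
Summing the common windows: 95 + 25 + 65 = 185 minutes.

185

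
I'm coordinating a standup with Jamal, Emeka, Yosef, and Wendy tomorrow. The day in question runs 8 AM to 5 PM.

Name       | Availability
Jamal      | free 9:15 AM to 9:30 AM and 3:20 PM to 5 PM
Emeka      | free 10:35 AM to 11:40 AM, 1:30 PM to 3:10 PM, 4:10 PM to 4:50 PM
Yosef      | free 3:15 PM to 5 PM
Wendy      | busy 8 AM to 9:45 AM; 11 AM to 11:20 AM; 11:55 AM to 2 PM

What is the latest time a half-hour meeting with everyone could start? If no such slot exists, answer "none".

Jamal free: 09:15-09:30, 15:20-17:00.
Emeka free: 10:35-11:40, 13:30-15:10, 16:10-16:50.
Yosef free: 15:15-17:00.
Wendy free: 09:45-11:00, 11:20-11:55, 14:00-17:00 (invert busy blocks within the working day).
Jamal ∩ Emeka: 16:10-16:50.
Jamal ∩ Emeka ∩ Yosef: 16:10-16:50.
Jamal ∩ Emeka ∩ Yosef ∩ Wendy: 16:10-16:50.
The last common window of at least 30 minutes is 16:10-16:50; a 30-minute meeting can start as late as 16:20 and still end by 16:50.

16:20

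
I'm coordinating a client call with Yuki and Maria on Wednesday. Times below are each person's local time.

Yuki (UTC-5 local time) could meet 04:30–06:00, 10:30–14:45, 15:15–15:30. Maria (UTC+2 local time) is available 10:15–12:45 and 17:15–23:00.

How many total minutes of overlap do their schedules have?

345

Yuki in UTC: 09:30-11:00, 15:30-19:45, 20:15-20:30 (add 5h to convert from UTC-5).
Maria in UTC: 08:15-10:45, 15:15-21:00 (subtract 2h to convert from UTC+2).
Yuki ∩ Maria: 09:30-10:45, 15:30-19:45, 20:15-20:30.
Summing the common windows: 75 + 255 + 15 = 345 minutes.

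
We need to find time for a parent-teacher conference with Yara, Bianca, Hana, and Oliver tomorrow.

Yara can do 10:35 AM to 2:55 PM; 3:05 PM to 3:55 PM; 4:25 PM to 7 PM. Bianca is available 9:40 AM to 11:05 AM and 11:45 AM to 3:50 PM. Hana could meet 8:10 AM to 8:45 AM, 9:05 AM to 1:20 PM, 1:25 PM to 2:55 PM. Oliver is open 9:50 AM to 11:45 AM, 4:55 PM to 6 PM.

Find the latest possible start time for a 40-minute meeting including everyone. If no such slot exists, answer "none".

none

Yara ∩ Bianca: 10:35-11:05, 11:45-14:55, 15:05-15:50.
Yara ∩ Bianca ∩ Hana: 10:35-11:05, 11:45-13:20, 13:25-14:55.
Yara ∩ Bianca ∩ Hana ∩ Oliver: 10:35-11:05.
No common window is at least 40 minutes long.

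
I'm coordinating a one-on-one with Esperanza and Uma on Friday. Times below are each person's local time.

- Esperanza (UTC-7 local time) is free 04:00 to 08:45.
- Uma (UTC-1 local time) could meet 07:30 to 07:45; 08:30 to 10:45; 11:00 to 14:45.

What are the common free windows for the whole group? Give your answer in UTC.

Esperanza in UTC: 11:00-15:45 (add 7h to convert from UTC-7).
Uma in UTC: 08:30-08:45, 09:30-11:45, 12:00-15:45 (add 1h to convert from UTC-1).
Esperanza ∩ Uma: 11:00-11:45, 12:00-15:45.

11:00-11:45, 12:00-15:45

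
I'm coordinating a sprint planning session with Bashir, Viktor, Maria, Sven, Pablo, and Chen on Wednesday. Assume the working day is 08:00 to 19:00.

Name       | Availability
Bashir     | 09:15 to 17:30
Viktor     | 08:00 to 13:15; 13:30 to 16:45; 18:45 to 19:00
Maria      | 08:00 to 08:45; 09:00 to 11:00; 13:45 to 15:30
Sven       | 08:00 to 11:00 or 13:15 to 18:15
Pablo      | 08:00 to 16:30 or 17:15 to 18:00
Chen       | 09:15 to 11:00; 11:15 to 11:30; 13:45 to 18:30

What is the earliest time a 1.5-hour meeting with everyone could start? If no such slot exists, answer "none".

09:15

Bashir ∩ Viktor: 09:15-13:15, 13:30-16:45.
Bashir ∩ Viktor ∩ Maria: 09:15-11:00, 13:45-15:30.
Bashir ∩ Viktor ∩ Maria ∩ Sven: 09:15-11:00, 13:45-15:30.
Bashir ∩ Viktor ∩ Maria ∩ Sven ∩ Pablo: 09:15-11:00, 13:45-15:30.
Bashir ∩ Viktor ∩ Maria ∩ Sven ∩ Pablo ∩ Chen: 09:15-11:00, 13:45-15:30.
Those are the intersection windows.
The first common window of at least 90 minutes is 09:15-11:00, so the earliest start is 09:15.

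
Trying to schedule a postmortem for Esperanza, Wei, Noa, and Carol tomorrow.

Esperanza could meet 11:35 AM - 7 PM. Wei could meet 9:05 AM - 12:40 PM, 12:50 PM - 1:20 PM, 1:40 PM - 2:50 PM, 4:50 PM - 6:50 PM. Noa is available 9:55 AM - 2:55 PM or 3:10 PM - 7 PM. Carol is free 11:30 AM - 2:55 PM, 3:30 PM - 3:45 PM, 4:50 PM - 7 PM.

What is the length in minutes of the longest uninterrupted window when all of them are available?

120

Esperanza ∩ Wei: 11:35-12:40, 12:50-13:20, 13:40-14:50, 16:50-18:50.
Esperanza ∩ Wei ∩ Noa: 11:35-12:40, 12:50-13:20, 13:40-14:50, 16:50-18:50.
Esperanza ∩ Wei ∩ Noa ∩ Carol: 11:35-12:40, 12:50-13:20, 13:40-14:50, 16:50-18:50.
The longest is 16:50-18:50 at 120 minutes.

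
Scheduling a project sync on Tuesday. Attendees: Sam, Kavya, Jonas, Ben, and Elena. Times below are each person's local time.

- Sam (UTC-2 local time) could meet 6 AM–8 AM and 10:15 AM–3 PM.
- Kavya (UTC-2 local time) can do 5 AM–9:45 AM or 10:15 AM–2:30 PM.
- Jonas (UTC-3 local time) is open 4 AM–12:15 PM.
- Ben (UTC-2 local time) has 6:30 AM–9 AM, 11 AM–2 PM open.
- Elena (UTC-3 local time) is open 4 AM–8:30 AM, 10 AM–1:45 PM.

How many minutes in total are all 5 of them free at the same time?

225

Sam in UTC: 08:00-10:00, 12:15-17:00 (add 2h to convert from UTC-2).
Kavya in UTC: 07:00-11:45, 12:15-16:30 (add 2h to convert from UTC-2).
Jonas in UTC: 07:00-15:15 (add 3h to convert from UTC-3).
Ben in UTC: 08:30-11:00, 13:00-16:00 (add 2h to convert from UTC-2).
Elena in UTC: 07:00-11:30, 13:00-16:45 (add 3h to convert from UTC-3).
Sam ∩ Kavya: 08:00-10:00, 12:15-16:30.
Sam ∩ Kavya ∩ Jonas: 08:00-10:00, 12:15-15:15.
Sam ∩ Kavya ∩ Jonas ∩ Ben: 08:30-10:00, 13:00-15:15.
Sam ∩ Kavya ∩ Jonas ∩ Ben ∩ Elena: 08:30-10:00, 13:00-15:15.
Summing the common windows: 90 + 135 = 225 minutes.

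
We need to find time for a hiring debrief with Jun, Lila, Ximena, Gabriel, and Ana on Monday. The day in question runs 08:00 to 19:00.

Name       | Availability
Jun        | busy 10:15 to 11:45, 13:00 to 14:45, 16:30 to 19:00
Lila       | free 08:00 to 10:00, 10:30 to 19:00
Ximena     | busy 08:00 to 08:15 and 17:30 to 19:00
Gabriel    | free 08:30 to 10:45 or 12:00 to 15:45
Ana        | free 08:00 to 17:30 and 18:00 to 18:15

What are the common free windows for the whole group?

08:30-10:00, 12:00-13:00, 14:45-15:45

Jun free: 08:00-10:15, 11:45-13:00, 14:45-16:30 (invert busy blocks within the working day).
Lila free: 08:00-10:00, 10:30-19:00.
Ximena free: 08:15-17:30 (invert busy blocks within the working day).
Gabriel free: 08:30-10:45, 12:00-15:45.
Ana free: 08:00-17:30, 18:00-18:15.
Jun ∩ Lila: 08:00-10:00, 11:45-13:00, 14:45-16:30.
Jun ∩ Lila ∩ Ximena: 08:15-10:00, 11:45-13:00, 14:45-16:30.
Jun ∩ Lila ∩ Ximena ∩ Gabriel: 08:30-10:00, 12:00-13:00, 14:45-15:45.
Jun ∩ Lila ∩ Ximena ∩ Gabriel ∩ Ana: 08:30-10:00, 12:00-13:00, 14:45-15:45.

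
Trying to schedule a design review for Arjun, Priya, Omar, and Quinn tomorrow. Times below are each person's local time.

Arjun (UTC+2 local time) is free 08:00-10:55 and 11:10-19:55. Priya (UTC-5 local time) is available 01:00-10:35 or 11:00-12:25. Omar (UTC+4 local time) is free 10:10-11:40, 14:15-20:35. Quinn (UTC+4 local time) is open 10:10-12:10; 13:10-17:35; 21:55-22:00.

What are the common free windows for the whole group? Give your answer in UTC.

06:10-07:40, 10:15-13:35

Arjun in UTC: 06:00-08:55, 09:10-17:55 (subtract 2h to convert from UTC+2).
Priya in UTC: 06:00-15:35, 16:00-17:25 (add 5h to convert from UTC-5).
Omar in UTC: 06:10-07:40, 10:15-16:35 (subtract 4h to convert from UTC+4).
Quinn in UTC: 06:10-08:10, 09:10-13:35, 17:55-18:00 (subtract 4h to convert from UTC+4).
Arjun ∩ Priya: 06:00-08:55, 09:10-15:35, 16:00-17:25.
Arjun ∩ Priya ∩ Omar: 06:10-07:40, 10:15-15:35, 16:00-16:35.
Arjun ∩ Priya ∩ Omar ∩ Quinn: 06:10-07:40, 10:15-13:35.
Those are the intersection windows.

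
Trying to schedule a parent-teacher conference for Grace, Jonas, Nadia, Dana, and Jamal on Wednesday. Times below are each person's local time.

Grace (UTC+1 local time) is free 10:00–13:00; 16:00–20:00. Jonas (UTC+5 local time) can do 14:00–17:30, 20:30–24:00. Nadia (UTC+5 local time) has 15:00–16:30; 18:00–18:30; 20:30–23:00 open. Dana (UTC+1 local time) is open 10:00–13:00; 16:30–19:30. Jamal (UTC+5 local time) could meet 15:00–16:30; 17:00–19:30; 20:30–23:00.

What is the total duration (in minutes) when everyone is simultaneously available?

Grace in UTC: 09:00-12:00, 15:00-19:00 (subtract 1h to convert from UTC+1).
Jonas in UTC: 09:00-12:30, 15:30-19:00 (subtract 5h to convert from UTC+5).
Nadia in UTC: 10:00-11:30, 13:00-13:30, 15:30-18:00 (subtract 5h to convert from UTC+5).
Dana in UTC: 09:00-12:00, 15:30-18:30 (subtract 1h to convert from UTC+1).
Jamal in UTC: 10:00-11:30, 12:00-14:30, 15:30-18:00 (subtract 5h to convert from UTC+5).
Grace ∩ Jonas: 09:00-12:00, 15:30-19:00.
Grace ∩ Jonas ∩ Nadia: 10:00-11:30, 15:30-18:00.
Grace ∩ Jonas ∩ Nadia ∩ Dana: 10:00-11:30, 15:30-18:00.
Grace ∩ Jonas ∩ Nadia ∩ Dana ∩ Jamal: 10:00-11:30, 15:30-18:00.
Those are the intersection windows.
Summing the common windows: 90 + 150 = 240 minutes.

240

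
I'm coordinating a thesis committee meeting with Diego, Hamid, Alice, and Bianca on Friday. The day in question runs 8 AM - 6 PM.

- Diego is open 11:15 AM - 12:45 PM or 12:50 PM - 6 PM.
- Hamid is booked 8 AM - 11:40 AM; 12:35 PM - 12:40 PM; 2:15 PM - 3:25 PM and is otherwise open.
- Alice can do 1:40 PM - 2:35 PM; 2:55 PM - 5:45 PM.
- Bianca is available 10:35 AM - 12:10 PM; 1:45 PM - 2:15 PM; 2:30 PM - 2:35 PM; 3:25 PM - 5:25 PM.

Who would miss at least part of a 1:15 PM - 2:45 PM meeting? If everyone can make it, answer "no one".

Diego free: 11:15-12:45, 12:50-18:00.
Hamid free: 11:40-12:35, 12:40-14:15, 15:25-18:00 (invert busy blocks within the working day).
Alice free: 13:40-14:35, 14:55-17:45.
Bianca free: 10:35-12:10, 13:45-14:15, 14:30-14:35, 15:25-17:25.
Diego: free for 13:15-14:45. Hamid: not fully free for 13:15-14:45. Alice: not fully free for 13:15-14:45. Bianca: not fully free for 13:15-14:45.

Alice, Bianca, Hamid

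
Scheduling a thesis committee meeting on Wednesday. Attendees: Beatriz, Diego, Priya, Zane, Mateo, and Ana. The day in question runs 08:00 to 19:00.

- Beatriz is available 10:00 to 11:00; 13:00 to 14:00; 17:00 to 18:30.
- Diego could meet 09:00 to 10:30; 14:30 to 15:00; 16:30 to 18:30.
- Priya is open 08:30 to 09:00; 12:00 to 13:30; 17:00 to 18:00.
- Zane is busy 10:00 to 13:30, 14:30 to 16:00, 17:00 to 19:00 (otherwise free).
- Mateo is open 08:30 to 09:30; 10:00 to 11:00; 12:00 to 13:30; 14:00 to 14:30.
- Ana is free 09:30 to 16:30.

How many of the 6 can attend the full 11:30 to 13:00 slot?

Beatriz free: 10:00-11:00, 13:00-14:00, 17:00-18:30.
Diego free: 09:00-10:30, 14:30-15:00, 16:30-18:30.
Priya free: 08:30-09:00, 12:00-13:30, 17:00-18:00.
Zane free: 08:00-10:00, 13:30-14:30, 16:00-17:00 (invert busy blocks within the working day).
Mateo free: 08:30-09:30, 10:00-11:00, 12:00-13:30, 14:00-14:30.
Ana free: 09:30-16:30.
Ana can make the full 11:30-13:00 slot — that's 1.

1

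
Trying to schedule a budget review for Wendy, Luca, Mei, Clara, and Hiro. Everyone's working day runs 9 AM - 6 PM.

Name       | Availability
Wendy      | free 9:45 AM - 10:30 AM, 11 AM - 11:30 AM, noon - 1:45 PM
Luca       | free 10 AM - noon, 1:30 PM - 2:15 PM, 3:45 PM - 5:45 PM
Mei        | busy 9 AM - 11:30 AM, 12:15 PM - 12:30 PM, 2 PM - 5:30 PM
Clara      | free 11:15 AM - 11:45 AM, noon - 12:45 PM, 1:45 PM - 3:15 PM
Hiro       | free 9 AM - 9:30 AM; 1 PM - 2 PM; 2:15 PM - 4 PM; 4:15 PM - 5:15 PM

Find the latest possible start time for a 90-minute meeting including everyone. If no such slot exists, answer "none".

none

Wendy free: 09:45-10:30, 11:00-11:30, 12:00-13:45.
Luca free: 10:00-12:00, 13:30-14:15, 15:45-17:45.
Mei free: 11:30-12:15, 12:30-14:00, 17:30-18:00 (invert busy blocks within the working day).
Clara free: 11:15-11:45, 12:00-12:45, 13:45-15:15.
Hiro free: 09:00-09:30, 13:00-14:00, 14:15-16:00, 16:15-17:15.
Wendy ∩ Luca: 10:00-10:30, 11:00-11:30, 13:30-13:45.
Wendy ∩ Luca ∩ Mei: 13:30-13:45.
Wendy ∩ Luca ∩ Mei ∩ Clara: ∅.
Wendy ∩ Luca ∩ Mei ∩ Clara ∩ Hiro: ∅.
There is no time when everyone is free.
No common window is at least 90 minutes long.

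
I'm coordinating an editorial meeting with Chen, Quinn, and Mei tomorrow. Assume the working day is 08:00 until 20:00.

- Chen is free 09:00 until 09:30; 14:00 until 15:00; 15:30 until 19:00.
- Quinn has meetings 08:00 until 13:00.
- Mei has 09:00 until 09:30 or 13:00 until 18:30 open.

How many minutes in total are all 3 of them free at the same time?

240

Chen free: 09:00-09:30, 14:00-15:00, 15:30-19:00.
Quinn free: 13:00-20:00 (invert busy blocks within the working day).
Mei free: 09:00-09:30, 13:00-18:30.
Chen ∩ Quinn: 14:00-15:00, 15:30-19:00.
Chen ∩ Quinn ∩ Mei: 14:00-15:00, 15:30-18:30.
Those are the intersection windows.
Summing the common windows: 60 + 180 = 240 minutes.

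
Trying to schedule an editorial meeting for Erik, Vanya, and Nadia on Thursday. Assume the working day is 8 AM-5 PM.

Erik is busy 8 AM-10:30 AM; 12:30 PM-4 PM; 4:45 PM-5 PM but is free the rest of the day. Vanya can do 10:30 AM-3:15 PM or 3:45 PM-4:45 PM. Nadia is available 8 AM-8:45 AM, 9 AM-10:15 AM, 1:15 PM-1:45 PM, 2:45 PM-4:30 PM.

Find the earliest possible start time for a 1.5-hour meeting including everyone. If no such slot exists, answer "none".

none

Erik free: 10:30-12:30, 16:00-16:45 (invert busy blocks within the working day).
Vanya free: 10:30-15:15, 15:45-16:45.
Nadia free: 08:00-08:45, 09:00-10:15, 13:15-13:45, 14:45-16:30.
Erik ∩ Vanya: 10:30-12:30, 16:00-16:45.
Erik ∩ Vanya ∩ Nadia: 16:00-16:30.
No common window is at least 90 minutes long.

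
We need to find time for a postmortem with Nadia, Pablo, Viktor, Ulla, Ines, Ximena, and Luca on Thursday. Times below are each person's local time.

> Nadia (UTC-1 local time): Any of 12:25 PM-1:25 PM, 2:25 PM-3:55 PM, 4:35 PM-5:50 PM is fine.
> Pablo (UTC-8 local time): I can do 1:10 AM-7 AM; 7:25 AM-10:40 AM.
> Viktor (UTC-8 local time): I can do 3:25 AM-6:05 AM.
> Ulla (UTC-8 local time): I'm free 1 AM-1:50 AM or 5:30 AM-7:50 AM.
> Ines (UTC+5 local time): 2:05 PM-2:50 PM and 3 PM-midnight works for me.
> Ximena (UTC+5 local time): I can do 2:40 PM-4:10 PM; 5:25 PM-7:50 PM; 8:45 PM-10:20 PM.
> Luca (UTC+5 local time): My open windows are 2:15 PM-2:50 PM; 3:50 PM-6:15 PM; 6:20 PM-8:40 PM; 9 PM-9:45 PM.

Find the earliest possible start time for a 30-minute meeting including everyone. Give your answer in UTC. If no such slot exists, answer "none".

13:30

Nadia in UTC: 13:25-14:25, 15:25-16:55, 17:35-18:50 (add 1h to convert from UTC-1).
Pablo in UTC: 09:10-15:00, 15:25-18:40 (add 8h to convert from UTC-8).
Viktor in UTC: 11:25-14:05 (add 8h to convert from UTC-8).
Ulla in UTC: 09:00-09:50, 13:30-15:50 (add 8h to convert from UTC-8).
Ines in UTC: 09:05-09:50, 10:00-19:00 (subtract 5h to convert from UTC+5).
Ximena in UTC: 09:40-11:10, 12:25-14:50, 15:45-17:20 (subtract 5h to convert from UTC+5).
Luca in UTC: 09:15-09:50, 10:50-13:15, 13:20-15:40, 16:00-16:45 (subtract 5h to convert from UTC+5).
Nadia ∩ Pablo: 13:25-14:25, 15:25-16:55, 17:35-18:40.
Nadia ∩ Pablo ∩ Viktor: 13:25-14:05.
Nadia ∩ Pablo ∩ Viktor ∩ Ulla: 13:30-14:05.
Nadia ∩ Pablo ∩ Viktor ∩ Ulla ∩ Ines: 13:30-14:05.
Nadia ∩ Pablo ∩ Viktor ∩ Ulla ∩ Ines ∩ Ximena: 13:30-14:05.
Nadia ∩ Pablo ∩ Viktor ∩ Ulla ∩ Ines ∩ Ximena ∩ Luca: 13:30-14:05.
The first common window of at least 30 minutes is 13:30-14:05, so the earliest start is 13:30.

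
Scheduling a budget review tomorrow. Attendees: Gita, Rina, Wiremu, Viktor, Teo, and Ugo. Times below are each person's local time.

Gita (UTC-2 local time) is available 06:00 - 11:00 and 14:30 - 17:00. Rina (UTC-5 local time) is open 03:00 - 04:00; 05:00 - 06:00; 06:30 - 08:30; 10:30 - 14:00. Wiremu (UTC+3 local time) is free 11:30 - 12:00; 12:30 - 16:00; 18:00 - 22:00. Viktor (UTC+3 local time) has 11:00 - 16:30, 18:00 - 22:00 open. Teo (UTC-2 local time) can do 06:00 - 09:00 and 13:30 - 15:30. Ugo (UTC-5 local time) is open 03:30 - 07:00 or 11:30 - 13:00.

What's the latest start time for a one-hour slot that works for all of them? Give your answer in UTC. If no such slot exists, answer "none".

16:30

Gita in UTC: 08:00-13:00, 16:30-19:00 (add 2h to convert from UTC-2).
Rina in UTC: 08:00-09:00, 10:00-11:00, 11:30-13:30, 15:30-19:00 (add 5h to convert from UTC-5).
Wiremu in UTC: 08:30-09:00, 09:30-13:00, 15:00-19:00 (subtract 3h to convert from UTC+3).
Viktor in UTC: 08:00-13:30, 15:00-19:00 (subtract 3h to convert from UTC+3).
Teo in UTC: 08:00-11:00, 15:30-17:30 (add 2h to convert from UTC-2).
Ugo in UTC: 08:30-12:00, 16:30-18:00 (add 5h to convert from UTC-5).
Gita ∩ Rina: 08:00-09:00, 10:00-11:00, 11:30-13:00, 16:30-19:00.
Gita ∩ Rina ∩ Wiremu: 08:30-09:00, 10:00-11:00, 11:30-13:00, 16:30-19:00.
Gita ∩ Rina ∩ Wiremu ∩ Viktor: 08:30-09:00, 10:00-11:00, 11:30-13:00, 16:30-19:00.
Gita ∩ Rina ∩ Wiremu ∩ Viktor ∩ Teo: 08:30-09:00, 10:00-11:00, 16:30-17:30.
Gita ∩ Rina ∩ Wiremu ∩ Viktor ∩ Teo ∩ Ugo: 08:30-09:00, 10:00-11:00, 16:30-17:30.
Those are the intersection windows.
The last common window of at least 60 minutes is 16:30-17:30; a 60-minute meeting can start as late as 16:30 and still end by 17:30.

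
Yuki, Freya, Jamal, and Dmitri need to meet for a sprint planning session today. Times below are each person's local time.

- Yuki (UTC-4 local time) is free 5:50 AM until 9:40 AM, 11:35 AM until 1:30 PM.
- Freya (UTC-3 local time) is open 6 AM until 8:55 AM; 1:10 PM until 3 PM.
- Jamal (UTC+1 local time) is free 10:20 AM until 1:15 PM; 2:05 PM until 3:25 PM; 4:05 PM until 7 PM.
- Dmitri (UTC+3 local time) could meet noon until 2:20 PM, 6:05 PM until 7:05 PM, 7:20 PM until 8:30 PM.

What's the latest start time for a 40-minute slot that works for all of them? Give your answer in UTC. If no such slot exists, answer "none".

16:50

Yuki in UTC: 09:50-13:40, 15:35-17:30 (add 4h to convert from UTC-4).
Freya in UTC: 09:00-11:55, 16:10-18:00 (add 3h to convert from UTC-3).
Jamal in UTC: 09:20-12:15, 13:05-14:25, 15:05-18:00 (subtract 1h to convert from UTC+1).
Dmitri in UTC: 09:00-11:20, 15:05-16:05, 16:20-17:30 (subtract 3h to convert from UTC+3).
Yuki ∩ Freya: 09:50-11:55, 16:10-17:30.
Yuki ∩ Freya ∩ Jamal: 09:50-11:55, 16:10-17:30.
Yuki ∩ Freya ∩ Jamal ∩ Dmitri: 09:50-11:20, 16:20-17:30.
So the common availability across everyone is 09:50-11:20, 16:20-17:30.
The last common window of at least 40 minutes is 16:20-17:30; a 40-minute meeting can start as late as 16:50 and still end by 17:30.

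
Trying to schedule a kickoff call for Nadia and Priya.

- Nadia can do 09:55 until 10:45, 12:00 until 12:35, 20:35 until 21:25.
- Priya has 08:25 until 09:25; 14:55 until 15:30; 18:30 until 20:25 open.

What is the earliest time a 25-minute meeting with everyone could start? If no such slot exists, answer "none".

Nadia ∩ Priya: ∅.
There is no time when everyone is free.
No common window is at least 25 minutes long.

none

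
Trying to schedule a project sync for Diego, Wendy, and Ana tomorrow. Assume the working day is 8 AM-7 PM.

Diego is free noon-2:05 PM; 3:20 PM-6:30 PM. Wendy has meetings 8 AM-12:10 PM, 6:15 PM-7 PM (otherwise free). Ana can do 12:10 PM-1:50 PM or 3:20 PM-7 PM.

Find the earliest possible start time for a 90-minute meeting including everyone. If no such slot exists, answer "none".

Diego free: 12:00-14:05, 15:20-18:30.
Wendy free: 12:10-18:15 (invert busy blocks within the working day).
Ana free: 12:10-13:50, 15:20-19:00.
Diego ∩ Wendy: 12:10-14:05, 15:20-18:15.
Diego ∩ Wendy ∩ Ana: 12:10-13:50, 15:20-18:15.
The first common window of at least 90 minutes is 12:10-13:50, so the earliest start is 12:10.

12:10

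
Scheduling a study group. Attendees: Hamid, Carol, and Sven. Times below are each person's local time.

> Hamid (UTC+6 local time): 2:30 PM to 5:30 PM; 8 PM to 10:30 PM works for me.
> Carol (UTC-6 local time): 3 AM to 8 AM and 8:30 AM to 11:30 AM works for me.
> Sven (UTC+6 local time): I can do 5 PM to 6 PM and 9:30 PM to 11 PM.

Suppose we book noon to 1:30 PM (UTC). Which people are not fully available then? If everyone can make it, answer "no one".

Hamid in UTC: 08:30-11:30, 14:00-16:30 (subtract 6h to convert from UTC+6).
Carol in UTC: 09:00-14:00, 14:30-17:30 (add 6h to convert from UTC-6).
Sven in UTC: 11:00-12:00, 15:30-17:00 (subtract 6h to convert from UTC+6).
Hamid: not fully free for 12:00-13:30. Carol: free for 12:00-13:30. Sven: not fully free for 12:00-13:30.

Hamid, Sven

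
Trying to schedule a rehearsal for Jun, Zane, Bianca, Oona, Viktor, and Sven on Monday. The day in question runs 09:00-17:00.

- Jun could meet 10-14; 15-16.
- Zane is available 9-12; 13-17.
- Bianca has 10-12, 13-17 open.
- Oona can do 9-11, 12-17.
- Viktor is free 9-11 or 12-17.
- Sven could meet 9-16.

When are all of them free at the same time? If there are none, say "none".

10:00-11:00, 13:00-14:00, 15:00-16:00

Jun ∩ Zane: 10:00-12:00, 13:00-14:00, 15:00-16:00.
Jun ∩ Zane ∩ Bianca: 10:00-12:00, 13:00-14:00, 15:00-16:00.
Jun ∩ Zane ∩ Bianca ∩ Oona: 10:00-11:00, 13:00-14:00, 15:00-16:00.
Jun ∩ Zane ∩ Bianca ∩ Oona ∩ Viktor: 10:00-11:00, 13:00-14:00, 15:00-16:00.
Jun ∩ Zane ∩ Bianca ∩ Oona ∩ Viktor ∩ Sven: 10:00-11:00, 13:00-14:00, 15:00-16:00.
So the common availability across everyone is 10:00-11:00, 13:00-14:00, 15:00-16:00.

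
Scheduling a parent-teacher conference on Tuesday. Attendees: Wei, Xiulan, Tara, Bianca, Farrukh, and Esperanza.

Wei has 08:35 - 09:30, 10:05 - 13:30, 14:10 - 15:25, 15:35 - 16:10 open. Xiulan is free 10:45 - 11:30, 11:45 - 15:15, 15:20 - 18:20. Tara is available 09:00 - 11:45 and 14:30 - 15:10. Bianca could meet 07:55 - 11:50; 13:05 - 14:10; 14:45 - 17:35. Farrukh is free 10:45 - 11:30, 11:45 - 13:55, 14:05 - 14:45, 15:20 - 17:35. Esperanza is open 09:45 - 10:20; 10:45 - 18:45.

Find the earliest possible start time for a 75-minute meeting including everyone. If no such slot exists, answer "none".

Wei ∩ Xiulan: 10:45-11:30, 11:45-13:30, 14:10-15:15, 15:20-15:25, 15:35-16:10.
Wei ∩ Xiulan ∩ Tara: 10:45-11:30, 14:30-15:10.
Wei ∩ Xiulan ∩ Tara ∩ Bianca: 10:45-11:30, 14:45-15:10.
Wei ∩ Xiulan ∩ Tara ∩ Bianca ∩ Farrukh: 10:45-11:30.
Wei ∩ Xiulan ∩ Tara ∩ Bianca ∩ Farrukh ∩ Esperanza: 10:45-11:30.
No common window is at least 75 minutes long.

none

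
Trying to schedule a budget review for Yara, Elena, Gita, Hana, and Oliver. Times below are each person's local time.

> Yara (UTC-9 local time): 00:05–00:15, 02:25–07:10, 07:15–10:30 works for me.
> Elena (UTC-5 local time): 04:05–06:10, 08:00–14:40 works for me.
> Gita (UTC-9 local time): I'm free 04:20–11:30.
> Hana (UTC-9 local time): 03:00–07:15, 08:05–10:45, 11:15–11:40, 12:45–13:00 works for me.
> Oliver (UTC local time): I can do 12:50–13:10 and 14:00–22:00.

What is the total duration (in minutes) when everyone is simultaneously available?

Yara in UTC: 09:05-09:15, 11:25-16:10, 16:15-19:30 (add 9h to convert from UTC-9).
Elena in UTC: 09:05-11:10, 13:00-19:40 (add 5h to convert from UTC-5).
Gita in UTC: 13:20-20:30 (add 9h to convert from UTC-9).
Hana in UTC: 12:00-16:15, 17:05-19:45, 20:15-20:40, 21:45-22:00 (add 9h to convert from UTC-9).
Oliver in UTC: 12:50-13:10, 14:00-22:00.
Yara ∩ Elena: 09:05-09:15, 13:00-16:10, 16:15-19:30.
Yara ∩ Elena ∩ Gita: 13:20-16:10, 16:15-19:30.
Yara ∩ Elena ∩ Gita ∩ Hana: 13:20-16:10, 17:05-19:30.
Yara ∩ Elena ∩ Gita ∩ Hana ∩ Oliver: 14:00-16:10, 17:05-19:30.
Summing the common windows: 130 + 145 = 275 minutes.

275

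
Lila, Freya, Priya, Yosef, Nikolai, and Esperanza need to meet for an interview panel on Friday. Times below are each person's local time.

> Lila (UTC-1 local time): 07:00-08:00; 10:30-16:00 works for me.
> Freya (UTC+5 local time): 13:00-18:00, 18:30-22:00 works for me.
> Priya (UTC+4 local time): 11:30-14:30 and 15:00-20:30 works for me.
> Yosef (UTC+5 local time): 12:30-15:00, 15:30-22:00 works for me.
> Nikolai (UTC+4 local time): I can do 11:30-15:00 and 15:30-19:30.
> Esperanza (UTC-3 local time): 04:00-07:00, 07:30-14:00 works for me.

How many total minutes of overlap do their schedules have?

270

Lila in UTC: 08:00-09:00, 11:30-17:00 (add 1h to convert from UTC-1).
Freya in UTC: 08:00-13:00, 13:30-17:00 (subtract 5h to convert from UTC+5).
Priya in UTC: 07:30-10:30, 11:00-16:30 (subtract 4h to convert from UTC+4).
Yosef in UTC: 07:30-10:00, 10:30-17:00 (subtract 5h to convert from UTC+5).
Nikolai in UTC: 07:30-11:00, 11:30-15:30 (subtract 4h to convert from UTC+4).
Esperanza in UTC: 07:00-10:00, 10:30-17:00 (add 3h to convert from UTC-3).
Lila ∩ Freya: 08:00-09:00, 11:30-13:00, 13:30-17:00.
Lila ∩ Freya ∩ Priya: 08:00-09:00, 11:30-13:00, 13:30-16:30.
Lila ∩ Freya ∩ Priya ∩ Yosef: 08:00-09:00, 11:30-13:00, 13:30-16:30.
Lila ∩ Freya ∩ Priya ∩ Yosef ∩ Nikolai: 08:00-09:00, 11:30-13:00, 13:30-15:30.
Lila ∩ Freya ∩ Priya ∩ Yosef ∩ Nikolai ∩ Esperanza: 08:00-09:00, 11:30-13:00, 13:30-15:30.
Summing the common windows: 60 + 90 + 120 = 270 minutes.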